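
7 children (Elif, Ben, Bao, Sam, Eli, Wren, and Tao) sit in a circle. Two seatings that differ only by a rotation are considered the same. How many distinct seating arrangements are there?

720

Fix one person's seat to break rotational symmetry; the remaining 6 people can be arranged in (6)! = 720 ways.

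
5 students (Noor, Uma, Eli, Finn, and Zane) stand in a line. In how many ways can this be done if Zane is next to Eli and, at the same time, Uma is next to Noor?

Treat {Zane,Eli} as one block (2 orders) and {Uma,Noor} as another (2 orders).
That leaves 3 units to arrange: 2 × 2 × 3! = 4 × 6 = 24.

24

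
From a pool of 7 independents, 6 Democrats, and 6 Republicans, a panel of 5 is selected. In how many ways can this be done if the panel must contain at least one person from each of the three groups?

8295

Unrestricted: C(19,5) = 11628 ways to pick any 5 of the 19.
Selections missing a whole group: no independents → C(12,5) = 792; no Democrats → C(13,5) = 1287; no Republicans → C(13,5) = 1287.
Add back selections omitting two groups (i.e. drawn from a single group): C(7,5) + C(6,5) + C(6,5) = 33.
By inclusion–exclusion: 11628 − 3366 + 33 = 8295.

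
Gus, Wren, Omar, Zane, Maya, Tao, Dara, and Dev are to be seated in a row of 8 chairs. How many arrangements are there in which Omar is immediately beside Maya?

Treat {Omar, Maya} as a single unit. There are 7 units to order, and the pair itself can be ordered 2 ways.
That gives 2 × 7! = 2 × 5040 = 10080.

10080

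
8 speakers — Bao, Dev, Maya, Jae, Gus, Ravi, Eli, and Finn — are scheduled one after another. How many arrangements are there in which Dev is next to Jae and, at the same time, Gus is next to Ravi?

Treat {Dev,Jae} as one block (2 orders) and {Gus,Ravi} as another (2 orders).
That leaves 6 units to arrange: 2 × 2 × 6! = 4 × 720 = 2880.

2880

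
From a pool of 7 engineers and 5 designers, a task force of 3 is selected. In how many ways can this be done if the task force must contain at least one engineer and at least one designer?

175

With no constraint there are C(12,3) = 220 possible selections.
Subtract selections that omit an entire group: no engineers → C(5,3) = 10; no designers → C(7,3) = 35.
Both groups omitted at once is impossible, so 220 − 45 = 175.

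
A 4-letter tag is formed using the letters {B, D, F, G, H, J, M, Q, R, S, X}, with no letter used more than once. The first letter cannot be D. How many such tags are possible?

7200

The first letter has 11−1 = 10 choices (anything except D).
The remaining 3 letters are filled from the other 10 symbols without repetition: 10 × 9 × 8 = 720.
Total: 10 × 720 = 7200.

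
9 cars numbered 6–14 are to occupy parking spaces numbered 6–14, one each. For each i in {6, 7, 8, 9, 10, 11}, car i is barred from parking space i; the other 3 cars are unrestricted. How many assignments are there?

183822

Let Aᵢ (for 6 ≤ i ≤ 11) be the placements that put car i in its forbidden parking space. Any j of these fix j positions, leaving (9−j)! ways to fill the rest, and there are C(6,j) ways to pick which j.
By inclusion–exclusion, the number of valid placements is Σ_{j=0}^{6} (−1)^j C(6,j)·(9−j)!.
Computing: 362880 − 241920 + 75600 − 14400 + 1800 − 144 + 6 = 183822.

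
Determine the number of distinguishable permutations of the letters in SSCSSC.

The 6 letters of SSCSSC have repeats: C appearing twice and S appearing 4 times.
So there are 6! / (4!·2!) = 15 distinguishable arrangements.

15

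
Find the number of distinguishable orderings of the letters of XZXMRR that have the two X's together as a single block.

Treat the 2 copies of X as a single block. The multiset to arrange is then {XX, M, R, R, Z}, 5 items in all.
That gives (5)!/(2!) = 60 arrangements.

60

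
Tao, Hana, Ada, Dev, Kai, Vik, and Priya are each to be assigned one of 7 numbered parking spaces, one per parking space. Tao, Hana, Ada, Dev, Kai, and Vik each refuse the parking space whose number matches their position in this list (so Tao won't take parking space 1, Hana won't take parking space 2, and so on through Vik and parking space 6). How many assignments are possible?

2119

Let Aᵢ (for 1 ≤ i ≤ 6) be the placements that put person i in their forbidden parking space. Any j of these fix j positions, leaving (7−j)! ways to fill the rest, and there are C(6,j) ways to pick which j.
By inclusion–exclusion, the number of valid placements is Σ_{j=0}^{6} (−1)^j C(6,j)·(7−j)!.
Computing: 5040 − 4320 + 1800 − 480 + 90 − 12 + 1 = 2119.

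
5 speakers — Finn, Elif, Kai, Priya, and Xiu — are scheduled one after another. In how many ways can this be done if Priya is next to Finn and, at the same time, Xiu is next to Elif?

24

Treat {Priya,Finn} as one block (2 orders) and {Xiu,Elif} as another (2 orders).
That leaves 3 units to arrange: 2 × 2 × 3! = 4 × 6 = 24.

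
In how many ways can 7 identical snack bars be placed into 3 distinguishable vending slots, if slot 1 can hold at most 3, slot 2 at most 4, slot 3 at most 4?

Without the upper bounds there are C(9,2) = 36 ways to split 7 among 3 vending slots.
Subtract solutions that violate a single cap (substitute x_i' = x_i − (cap_i+1)): x_1 ≥ 4 gives C(5,2) = 10; x_2 ≥ 5 gives C(4,2) = 6; x_3 ≥ 5 gives C(4,2) = 6. Together 22.
No two caps can be exceeded simultaneously, so the pair terms are all 0.
By inclusion–exclusion the count is 36 − 22 + 0 = 14.

14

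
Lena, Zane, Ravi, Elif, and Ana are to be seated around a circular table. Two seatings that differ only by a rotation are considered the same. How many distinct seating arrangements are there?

Fix one person's seat to break rotational symmetry; the remaining 4 people can be arranged in (4)! = 24 ways.

24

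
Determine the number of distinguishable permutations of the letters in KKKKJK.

The 6 letters of KKKKJK have repeats: K appearing 5 times.
Dividing 6! = 720 by 5! = 120 for the repeated letters gives 6.

6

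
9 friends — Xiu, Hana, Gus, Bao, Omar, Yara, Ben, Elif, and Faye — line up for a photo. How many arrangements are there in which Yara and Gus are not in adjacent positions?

There are 9! = 362880 arrangements in all. If Yara and Gus are adjacent, merging them into one block gives 2·(8)! = 80640 arrangements.
Complementary counting: 362880 − 80640 = 282240.

282240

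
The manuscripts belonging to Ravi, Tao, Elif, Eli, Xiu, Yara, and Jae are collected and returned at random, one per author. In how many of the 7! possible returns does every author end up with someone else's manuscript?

1854

This is the derangement count D_7: permutations of 7 items with no fixed point.
By inclusion–exclusion this is Σ_{j=0}^{7} (−1)^j C(7,j)·(7−j)!.
Computing: 5040 − 5040 + 2520 − 840 + 210 − 42 + 7 − 1 = 1854.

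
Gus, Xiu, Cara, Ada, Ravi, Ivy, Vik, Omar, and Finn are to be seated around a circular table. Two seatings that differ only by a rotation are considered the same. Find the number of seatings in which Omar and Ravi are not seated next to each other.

Without the restriction there are (8)! = 40320 seatings.
Those with Omar next to Ravi: fuse the pair into one unit and seat 8 units around a circle — 2·(7)! = 10080.
Subtracting, 40320 − 10080 = 30240.

30240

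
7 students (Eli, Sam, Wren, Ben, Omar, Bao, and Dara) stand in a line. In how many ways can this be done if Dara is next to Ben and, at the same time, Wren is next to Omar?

Treat {Dara,Ben} as one block (2 orders) and {Wren,Omar} as another (2 orders).
That leaves 5 units to arrange: 2 × 2 × 5! = 4 × 120 = 480.

480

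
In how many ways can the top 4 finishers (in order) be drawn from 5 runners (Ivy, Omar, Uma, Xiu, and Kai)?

This is an ordered selection of 4 from 5: P(5,4).
That gives 5 × 4 × 3 × 2 = 120.

120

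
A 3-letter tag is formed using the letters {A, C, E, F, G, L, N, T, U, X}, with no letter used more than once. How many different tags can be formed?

With no repetition, fill the 3 letters in order: 10 choices, then 9, down to 8.
10 × 9 × 8 = 720.

720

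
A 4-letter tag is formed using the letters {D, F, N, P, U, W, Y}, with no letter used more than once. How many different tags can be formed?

This is a permutation of 4 out of 7: P(7,4) = 7!/3!.
7 × 6 × 5 × 4 = 840.

840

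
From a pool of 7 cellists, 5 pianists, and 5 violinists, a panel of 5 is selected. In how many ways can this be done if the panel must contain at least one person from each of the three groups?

4375

With no constraint there are C(17,5) = 6188 possible selections.
Subtract selections that omit an entire group: no cellists → C(10,5) = 252; no pianists → C(12,5) = 792; no violinists → C(12,5) = 792.
Add back selections omitting two groups (i.e. drawn from a single group): C(7,5) + C(5,5) + C(5,5) = 23.
By inclusion–exclusion: 6188 − 1836 + 23 = 4375.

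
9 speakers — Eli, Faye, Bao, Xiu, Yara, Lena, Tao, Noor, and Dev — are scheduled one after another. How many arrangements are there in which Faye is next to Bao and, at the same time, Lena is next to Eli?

20160

Treat {Faye,Bao} as one block (2 orders) and {Lena,Eli} as another (2 orders).
That leaves 7 units to arrange: 2 × 2 × 7! = 4 × 5040 = 20160.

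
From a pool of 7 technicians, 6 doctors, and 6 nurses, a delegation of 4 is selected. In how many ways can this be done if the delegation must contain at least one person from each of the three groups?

Unrestricted: C(19,4) = 3876 ways to pick any 4 of the 19.
Subtract selections that omit an entire group: no technicians → C(12,4) = 495; no doctors → C(13,4) = 715; no nurses → C(13,4) = 715.
Add back selections omitting two groups (i.e. drawn from a single group): C(7,4) + C(6,4) + C(6,4) = 65.
By inclusion–exclusion: 3876 − 1925 + 65 = 2016.

2016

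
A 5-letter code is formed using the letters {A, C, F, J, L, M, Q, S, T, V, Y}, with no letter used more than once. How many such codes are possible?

This is a permutation of 5 out of 11: P(11,5) = 11!/6!.
11 × 10 × 9 × 8 × 7 = 55440.

55440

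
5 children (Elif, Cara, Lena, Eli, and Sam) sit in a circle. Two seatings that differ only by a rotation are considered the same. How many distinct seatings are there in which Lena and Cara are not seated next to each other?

Without the restriction there are (4)! = 24 seatings.
Seatings with Lena beside Cara: treat them as a block with 2 internal orders, giving 2 × (3)! = 12.
Subtracting, 24 − 12 = 12.

12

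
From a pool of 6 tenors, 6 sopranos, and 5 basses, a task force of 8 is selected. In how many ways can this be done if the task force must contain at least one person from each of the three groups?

With no constraint there are C(17,8) = 24310 possible selections.
Subtract selections that omit an entire group: no tenors → C(11,8) = 165; no sopranos → C(11,8) = 165; no basses → C(12,8) = 495.
Add back selections omitting two groups (i.e. drawn from a single group): C(6,8) + C(6,8) + C(5,8) = 0.
By inclusion–exclusion: 24310 − 825 + 0 = 23485.

23485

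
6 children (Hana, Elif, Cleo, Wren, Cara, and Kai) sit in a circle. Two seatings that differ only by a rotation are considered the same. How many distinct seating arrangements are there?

Fix one person's seat to break rotational symmetry; the remaining 5 people can be arranged in (5)! = 120 ways.

120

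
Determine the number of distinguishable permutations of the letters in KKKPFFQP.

Letter multiplicities in KKKPFFQP: F×2, K×3, P×2, Q×1.
Dividing 8! = 40320 by 3!·2!·2! = 24 for the repeated letters gives 1680.

1680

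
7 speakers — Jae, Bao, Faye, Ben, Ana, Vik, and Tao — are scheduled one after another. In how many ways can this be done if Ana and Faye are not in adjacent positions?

There are 7! = 5040 arrangements in all. If Ana and Faye are adjacent, merging them into one block gives 2·(6)! = 1440 arrangements.
So 5040 − 1440 = 3600 arrangements keep them apart.

3600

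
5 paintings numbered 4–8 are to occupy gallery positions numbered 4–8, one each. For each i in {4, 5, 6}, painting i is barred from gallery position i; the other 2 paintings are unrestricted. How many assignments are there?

64

Let Aᵢ (for i ∈ {4, 5, 6}) be the placements that put painting i in its forbidden gallery position. Any j of these fix j positions, leaving (5−j)! ways to fill the rest, and there are C(3,j) ways to pick which j.
By inclusion–exclusion, the number of valid placements is Σ_{j=0}^{3} (−1)^j C(3,j)·(5−j)!.
Computing: 120 − 72 + 18 − 2 = 64.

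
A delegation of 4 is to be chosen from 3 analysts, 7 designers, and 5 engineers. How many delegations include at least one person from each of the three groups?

630

Unrestricted: C(15,4) = 1365 ways to pick any 4 of the 15.
Subtract selections that omit an entire group: no analysts → C(12,4) = 495; no designers → C(8,4) = 70; no engineers → C(10,4) = 210.
Add back selections omitting two groups (i.e. drawn from a single group): C(3,4) + C(7,4) + C(5,4) = 40.
By inclusion–exclusion: 1365 − 775 + 40 = 630.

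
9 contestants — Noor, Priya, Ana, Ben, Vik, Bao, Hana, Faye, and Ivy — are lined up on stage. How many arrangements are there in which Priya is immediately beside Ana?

Treat {Priya, Ana} as a single unit. There are 8 units to order, and the pair itself can be ordered 2 ways.
That gives 2 × 8! = 2 × 40320 = 80640.

80640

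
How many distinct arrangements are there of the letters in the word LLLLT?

5

Letter multiplicities in LLLLT: L×4, T×1.
The number of distinct arrangements is 5!/(4!) = 120/24 = 5.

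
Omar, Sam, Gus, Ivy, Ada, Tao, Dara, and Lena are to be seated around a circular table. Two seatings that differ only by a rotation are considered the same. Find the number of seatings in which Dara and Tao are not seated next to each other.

3600

All circular seatings of 8 people number (7)! = 5040.
Those with Dara next to Tao: fuse the pair into one unit and seat 7 units around a circle — 2·(6)! = 1440.
Subtracting, 5040 − 1440 = 3600.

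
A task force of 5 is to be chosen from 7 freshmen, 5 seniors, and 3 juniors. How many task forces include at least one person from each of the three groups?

1925

Unrestricted: C(15,5) = 3003 ways to pick any 5 of the 15.
Selections missing a whole group: no freshmen → C(8,5) = 56; no seniors → C(10,5) = 252; no juniors → C(12,5) = 792.
Add back selections omitting two groups (i.e. drawn from a single group): C(7,5) + C(5,5) + C(3,5) = 22.
By inclusion–exclusion: 3003 − 1100 + 22 = 1925.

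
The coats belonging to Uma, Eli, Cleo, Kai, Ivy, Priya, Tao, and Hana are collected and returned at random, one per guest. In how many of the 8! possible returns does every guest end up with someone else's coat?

14833

This is the derangement count D_8: permutations of 8 items with no fixed point.
By inclusion–exclusion this is Σ_{j=0}^{8} (−1)^j C(8,j)·(8−j)!.
Computing: 40320 − 40320 + 20160 − 6720 + 1680 − 336 + 56 − 8 + 1 = 14833.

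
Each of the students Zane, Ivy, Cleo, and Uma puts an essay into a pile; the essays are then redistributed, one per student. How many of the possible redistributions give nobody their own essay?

9

Let Aᵢ be the assignments in which student i gets their own essay. We want the size of the complement of A₁∪…∪A_4.
By inclusion–exclusion this is Σ_{j=0}^{4} (−1)^j C(4,j)·(4−j)!.
Computing: 24 − 24 + 12 − 4 + 1 = 9.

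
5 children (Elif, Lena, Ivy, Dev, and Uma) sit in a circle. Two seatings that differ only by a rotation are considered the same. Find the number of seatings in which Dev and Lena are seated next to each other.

12

Glue Dev and Lena into a block (2 internal orders). Seating 4 units around a circle gives (3)! arrangements.
So 2 × (3)! = 2 × 6 = 12.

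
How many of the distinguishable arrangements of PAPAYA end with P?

Fix P in the last position and arrange the remaining 5 letters.
Those 5 letters have A appearing 3 times, giving (5)!/(3!) = 20.

20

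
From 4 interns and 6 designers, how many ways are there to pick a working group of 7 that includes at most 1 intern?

Split by how many interns are chosen (0 through 1).
Sum: C(4,0)·C(6,7) + C(4,1)·C(6,6) = 0 + 4 = 4.

4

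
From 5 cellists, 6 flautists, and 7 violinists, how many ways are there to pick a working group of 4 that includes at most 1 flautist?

1815

Split by how many flautists are chosen (0 through 1).
Sum: C(6,0)·C(12,4) + C(6,1)·C(12,3) = 495 + 1320 = 1815.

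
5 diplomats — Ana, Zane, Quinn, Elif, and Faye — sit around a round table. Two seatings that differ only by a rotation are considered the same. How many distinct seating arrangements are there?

Fix one person's seat to break rotational symmetry; the remaining 4 people can be arranged in (4)! = 24 ways.

24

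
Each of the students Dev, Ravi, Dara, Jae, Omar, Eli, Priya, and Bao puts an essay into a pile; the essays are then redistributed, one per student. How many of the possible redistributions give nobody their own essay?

Count assignments avoiding every fixed point. For any j of the 8 students fixed to their own essay, the other 8−j can be arranged in (8−j)! ways.
By inclusion–exclusion this is Σ_{j=0}^{8} (−1)^j C(8,j)·(8−j)!.
Computing: 40320 − 40320 + 20160 − 6720 + 1680 − 336 + 56 − 8 + 1 = 14833.

14833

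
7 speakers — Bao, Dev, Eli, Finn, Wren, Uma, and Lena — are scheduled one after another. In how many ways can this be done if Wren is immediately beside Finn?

Place the 5 others and the Wren-Finn pair as 6 objects in a line; the pair has 2 internal arrangements.
So the count is 2·(6)! = 1440.

1440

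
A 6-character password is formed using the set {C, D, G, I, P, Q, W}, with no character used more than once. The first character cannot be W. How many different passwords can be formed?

The first character has 7−1 = 6 choices (anything except W).
The remaining 5 characters are filled from the other 6 symbols without repetition: 6 × 5 × 4 × 3 × 2 = 720.
Total: 6 × 720 = 4320.

4320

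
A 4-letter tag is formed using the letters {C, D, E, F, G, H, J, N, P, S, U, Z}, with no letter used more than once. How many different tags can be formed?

11880

With no repetition, fill the 4 letters in order: 12 choices, then 11, down to 9.
That product is 12 × 11 × 10 × 9 = 11880.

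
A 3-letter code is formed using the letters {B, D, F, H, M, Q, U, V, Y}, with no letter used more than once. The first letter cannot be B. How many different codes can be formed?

448

The first letter has 9−1 = 8 choices (anything except B).
The remaining 2 letters are filled from the other 8 symbols without repetition: 8 × 7 = 56.
Total: 8 × 56 = 448.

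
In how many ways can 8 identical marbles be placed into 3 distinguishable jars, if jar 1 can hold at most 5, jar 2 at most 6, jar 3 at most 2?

15

Ignoring the caps, the number of non-negative solutions to x_1+…+x_3 = 8 is C(10,2) = 45.
Subtract solutions that violate a single cap (substitute x_i' = x_i − (cap_i+1)): x_1 ≥ 6 gives C(4,2) = 6; x_2 ≥ 7 gives C(3,2) = 3; x_3 ≥ 3 gives C(7,2) = 21. Together 30.
No two caps can be exceeded simultaneously, so the pair terms are all 0.
By inclusion–exclusion the count is 45 − 30 + 0 = 15.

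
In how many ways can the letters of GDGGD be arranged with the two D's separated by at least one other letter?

6

Total arrangements of GDGGD: 5!/(3!·2!) = 10.
If the two D's are adjacent, glue them into one block, leaving 4 items to arrange: (4)!/(3!) = 4 ways.
Hence 10 − 4 = 6.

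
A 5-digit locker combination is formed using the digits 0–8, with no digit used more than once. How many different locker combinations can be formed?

15120

This is a permutation of 5 out of 9: P(9,5) = 9!/4!.
That product is 9 × 8 × 7 × 6 × 5 = 15120.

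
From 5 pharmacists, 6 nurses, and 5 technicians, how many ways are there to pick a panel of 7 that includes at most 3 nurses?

9360

Split by how many nurses are chosen (0 through 3).
Sum: C(6,0)·C(10,7) + C(6,1)·C(10,6) + C(6,2)·C(10,5) + C(6,3)·C(10,4) = 120 + 1260 + 3780 + 4200 = 9360.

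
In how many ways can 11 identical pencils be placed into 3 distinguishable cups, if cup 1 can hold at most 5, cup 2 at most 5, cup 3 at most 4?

10

Without the upper bounds there are C(13,2) = 78 ways to split 11 among 3 cups.
Subtract solutions that violate a single cap (substitute x_i' = x_i − (cap_i+1)): x_1 ≥ 6 gives C(7,2) = 21; x_2 ≥ 6 gives C(7,2) = 21; x_3 ≥ 5 gives C(8,2) = 28. Together 70.
Add back pairs where two caps are both exceeded: 0 + 1 + 1 = 2.
By inclusion–exclusion the count is 78 − 70 + 2 = 10.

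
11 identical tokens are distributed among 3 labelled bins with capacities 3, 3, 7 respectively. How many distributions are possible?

By stars and bars, unrestricted non-negative solutions to x_1+…+x_3 = 11 number C(11+2,2) = 78.
Subtract solutions that violate a single cap (substitute x_i' = x_i − (cap_i+1)): x_1 ≥ 4 gives C(9,2) = 36; x_2 ≥ 4 gives C(9,2) = 36; x_3 ≥ 8 gives C(5,2) = 10. Together 82.
Add back pairs where two caps are both exceeded: 10 + 0 + 0 = 10.
By inclusion–exclusion the count is 78 − 82 + 10 = 6.

6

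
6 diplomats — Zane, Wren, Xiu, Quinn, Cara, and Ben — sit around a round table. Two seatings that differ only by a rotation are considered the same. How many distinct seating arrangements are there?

Seat Zane anywhere (absorbing the rotational symmetry), then permute the other 5: (5)! = 120.

120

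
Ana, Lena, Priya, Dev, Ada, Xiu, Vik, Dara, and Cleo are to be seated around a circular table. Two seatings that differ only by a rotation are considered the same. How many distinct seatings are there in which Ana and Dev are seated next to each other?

Treat {Ana, Dev} as one unit (2 internal orders) and seat the resulting 8 units around the table: (7)! circular arrangements.
So 2 × (7)! = 2 × 5040 = 10080.

10080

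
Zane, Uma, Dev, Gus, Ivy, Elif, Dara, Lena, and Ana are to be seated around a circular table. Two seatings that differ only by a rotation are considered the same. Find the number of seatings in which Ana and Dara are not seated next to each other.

30240

Without the restriction there are (8)! = 40320 seatings.
Those with Ana next to Dara: fuse the pair into one unit and seat 8 units around a circle — 2·(7)! = 10080.
Subtracting, 40320 − 10080 = 30240.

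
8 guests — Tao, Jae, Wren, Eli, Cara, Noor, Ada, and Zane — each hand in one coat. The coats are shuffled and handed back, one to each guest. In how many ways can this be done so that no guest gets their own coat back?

14833

This is the derangement count D_8: permutations of 8 items with no fixed point.
By inclusion–exclusion this is Σ_{j=0}^{8} (−1)^j C(8,j)·(8−j)!.
Computing: 40320 − 40320 + 20160 − 6720 + 1680 − 336 + 56 − 8 + 1 = 14833.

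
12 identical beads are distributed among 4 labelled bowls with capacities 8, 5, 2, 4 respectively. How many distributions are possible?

71

By stars and bars, unrestricted non-negative solutions to x_1+…+x_4 = 12 number C(12+3,3) = 455.
Subtract solutions that violate a single cap (substitute x_i' = x_i − (cap_i+1)): x_1 ≥ 9 gives C(6,3) = 20; x_2 ≥ 6 gives C(9,3) = 84; x_3 ≥ 3 gives C(12,3) = 220; x_4 ≥ 5 gives C(10,3) = 120. Together 444.
Add back pairs where two caps are both exceeded: 0 + 1 + 0 + 20 + 4 + 35 = 60.
By inclusion–exclusion the count is 455 − 444 + 60 = 71.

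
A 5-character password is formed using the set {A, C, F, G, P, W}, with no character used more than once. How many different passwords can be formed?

Choose and order 5 of the 6 symbols: the first character has 6 options, the next 5, and so on down to 2.
6 × 5 × 4 × 3 × 2 = 720.

720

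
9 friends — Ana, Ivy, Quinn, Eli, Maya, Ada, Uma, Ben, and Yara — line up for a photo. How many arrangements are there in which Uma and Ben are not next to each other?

There are 9! = 362880 arrangements in all. If Uma and Ben are adjacent, merging them into one block gives 2·(8)! = 80640 arrangements.
Complementary counting: 362880 − 80640 = 282240.

282240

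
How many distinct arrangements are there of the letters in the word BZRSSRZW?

5040

The 8 letters of BZRSSRZW have repeats: R appearing twice, S appearing twice, and Z appearing twice.
So there are 8! / (2!·2!·2!) = 5040 distinguishable arrangements.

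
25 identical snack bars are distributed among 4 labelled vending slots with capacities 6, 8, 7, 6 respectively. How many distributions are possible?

Ignoring the caps, the number of non-negative solutions to x_1+…+x_4 = 25 is C(28,3) = 3276.
Subtract solutions that violate a single cap (substitute x_i' = x_i − (cap_i+1)): x_1 ≥ 7 gives C(21,3) = 1330; x_2 ≥ 9 gives C(19,3) = 969; x_3 ≥ 8 gives C(20,3) = 1140; x_4 ≥ 7 gives C(21,3) = 1330. Together 4769.
Add back pairs where two caps are both exceeded: 220 + 286 + 364 + 165 + 220 + 286 = 1541.
Subtract triples: 4 + 10 + 20 + 4 = 38.
By inclusion–exclusion the count is 3276 − 4769 + 1541 − 38 = 10.

10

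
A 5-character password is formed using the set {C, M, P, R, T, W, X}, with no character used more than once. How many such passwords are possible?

2520

Choose and order 5 of the 7 symbols: the first character has 7 options, the next 6, and so on down to 3.
7 × 6 × 5 × 4 × 3 = 2520.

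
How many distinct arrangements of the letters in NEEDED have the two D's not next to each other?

Total arrangements of NEEDED: 6!/(3!·2!) = 60.
If the two D's are adjacent, glue them into one block, leaving 5 items to arrange: (5)!/(3!) = 20 ways.
Subtracting, 60 − 20 = 40 arrangements keep the D's apart.

40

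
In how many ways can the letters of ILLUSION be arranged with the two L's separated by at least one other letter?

Total arrangements of ILLUSION: 8!/(2!·2!) = 10080.
Arrangements with the L's together: treat LL as one letter, giving (7)!/(2!) = 2520.
Hence 10080 − 2520 = 7560.

7560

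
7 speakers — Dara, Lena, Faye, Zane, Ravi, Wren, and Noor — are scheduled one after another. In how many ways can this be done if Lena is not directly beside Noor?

3600

Of the 7! = 5040 arrangements, those with Lena and Noor adjacent number 2 × 6! = 1440 (treat the pair as a block with 2 internal orders).
So 5040 − 1440 = 3600 arrangements keep them apart.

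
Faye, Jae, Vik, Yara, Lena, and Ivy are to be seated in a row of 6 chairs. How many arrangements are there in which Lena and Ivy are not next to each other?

There are 6! = 720 arrangements in all. If Lena and Ivy are adjacent, merging them into one block gives 2·(5)! = 240 arrangements.
So 720 − 240 = 480 arrangements keep them apart.

480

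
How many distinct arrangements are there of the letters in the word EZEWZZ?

60

Letter multiplicities in EZEWZZ: E×2, W×1, Z×3.
The number of distinct arrangements is 6!/(3!·2!) = 720/12 = 60.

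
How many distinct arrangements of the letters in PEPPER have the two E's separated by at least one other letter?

There are 6!/(3!·2!) = 60 arrangements of PEPPER in total.
If the two E's are adjacent, glue them into one block, leaving 5 items to arrange: (5)!/(3!) = 20 ways.
Subtracting, 60 − 20 = 40 arrangements keep the E's apart.

40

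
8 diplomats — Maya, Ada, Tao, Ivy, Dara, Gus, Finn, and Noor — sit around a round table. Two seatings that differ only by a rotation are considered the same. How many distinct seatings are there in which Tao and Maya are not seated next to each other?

All circular seatings of 8 people number (7)! = 5040.
Those with Tao next to Maya: fuse the pair into one unit and seat 7 units around a circle — 2·(6)! = 1440.
Subtracting, 5040 − 1440 = 3600.

3600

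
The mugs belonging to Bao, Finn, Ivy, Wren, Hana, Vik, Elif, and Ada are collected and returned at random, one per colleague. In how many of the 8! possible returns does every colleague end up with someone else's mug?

Let Aᵢ be the assignments in which colleague i gets their own mug. We want the size of the complement of A₁∪…∪A_8.
By inclusion–exclusion this is Σ_{j=0}^{8} (−1)^j C(8,j)·(8−j)!.
Computing: 40320 − 40320 + 20160 − 6720 + 1680 − 336 + 56 − 8 + 1 = 14833.

14833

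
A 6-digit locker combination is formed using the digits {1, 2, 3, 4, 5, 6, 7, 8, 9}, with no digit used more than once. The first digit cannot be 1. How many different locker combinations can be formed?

53760

The first digit has 9−1 = 8 choices (anything except 1).
The remaining 5 digits are filled from the other 8 symbols without repetition: 8 × 7 × 6 × 5 × 4 = 6720.
Total: 8 × 6720 = 53760.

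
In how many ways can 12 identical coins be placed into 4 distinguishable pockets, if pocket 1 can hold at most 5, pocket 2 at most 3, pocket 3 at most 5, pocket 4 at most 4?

51

Without the upper bounds there are C(15,3) = 455 ways to split 12 among 4 pockets.
Subtract solutions that violate a single cap (substitute x_i' = x_i − (cap_i+1)): x_1 ≥ 6 gives C(9,3) = 84; x_2 ≥ 4 gives C(11,3) = 165; x_3 ≥ 6 gives C(9,3) = 84; x_4 ≥ 5 gives C(10,3) = 120. Together 453.
Add back pairs where two caps are both exceeded: 10 + 1 + 4 + 10 + 20 + 4 = 49.
By inclusion–exclusion the count is 455 − 453 + 49 = 51.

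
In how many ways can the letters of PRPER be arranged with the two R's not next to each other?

There are 5!/(2!·2!) = 30 arrangements of PRPER in total.
Arrangements with the R's together: treat RR as one letter, giving (4)!/(2!) = 12.
Hence 30 − 12 = 18.

18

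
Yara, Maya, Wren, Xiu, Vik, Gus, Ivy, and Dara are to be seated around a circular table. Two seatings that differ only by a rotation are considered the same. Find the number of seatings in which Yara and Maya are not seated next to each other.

All circular seatings of 8 people number (7)! = 5040.
Seatings with Yara beside Maya: treat them as a block with 2 internal orders, giving 2 × (6)! = 1440.
Subtracting, 5040 − 1440 = 3600.

3600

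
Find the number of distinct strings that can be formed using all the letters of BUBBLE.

120

Letter multiplicities in BUBBLE: B×3, E×1, L×1, U×1.
The number of distinct arrangements is 6!/(3!) = 720/6 = 120.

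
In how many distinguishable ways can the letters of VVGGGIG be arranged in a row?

Letter multiplicities in VVGGGIG: G×4, I×1, V×2.
Dividing 7! = 5040 by 4!·2! = 48 for the repeated letters gives 105.

105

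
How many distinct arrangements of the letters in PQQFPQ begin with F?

With the first slot taken by F, it remains to arrange the other 5 letters (PQQPQ).
Those 5 letters have P appearing twice and Q appearing 3 times, giving (5)!/(3!·2!) = 10.

10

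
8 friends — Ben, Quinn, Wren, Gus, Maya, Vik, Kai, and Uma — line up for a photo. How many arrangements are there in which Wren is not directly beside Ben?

30240

There are 8! = 40320 arrangements in all. If Wren and Ben are adjacent, merging them into one block gives 2·(7)! = 10080 arrangements.
Complementary counting: 40320 − 10080 = 30240.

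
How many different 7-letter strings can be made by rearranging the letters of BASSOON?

1260

BASSOON has 7 letters with O appearing twice and S appearing twice.
The number of distinct arrangements is 7!/(2!·2!) = 5040/4 = 1260.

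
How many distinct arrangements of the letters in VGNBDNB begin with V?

180

Fix V in the first position and arrange the remaining 6 letters.
Those 6 letters have B appearing twice and N appearing twice, giving (6)!/(2!·2!) = 180.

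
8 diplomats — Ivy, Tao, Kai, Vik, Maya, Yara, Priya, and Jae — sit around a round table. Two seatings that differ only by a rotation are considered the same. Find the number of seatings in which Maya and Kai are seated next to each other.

Treat {Maya, Kai} as one unit (2 internal orders) and seat the resulting 7 units around the table: (6)! circular arrangements.
So 2 × (6)! = 2 × 720 = 1440.

1440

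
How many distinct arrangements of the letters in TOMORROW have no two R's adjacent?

Total arrangements of TOMORROW: 8!/(3!·2!) = 3360.
If the two R's are adjacent, glue them into one block, leaving 7 items to arrange: (7)!/(3!) = 840 ways.
Subtracting, 3360 − 840 = 2520 arrangements keep the R's apart.

2520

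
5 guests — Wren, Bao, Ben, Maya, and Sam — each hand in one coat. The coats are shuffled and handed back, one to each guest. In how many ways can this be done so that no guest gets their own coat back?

This is the derangement count D_5: permutations of 5 items with no fixed point.
By inclusion–exclusion this is Σ_{j=0}^{5} (−1)^j C(5,j)·(5−j)!.
Computing: 120 − 120 + 60 − 20 + 5 − 1 = 44.

44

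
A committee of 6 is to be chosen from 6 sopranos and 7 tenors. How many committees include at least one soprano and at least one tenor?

1708

With no constraint there are C(13,6) = 1716 possible selections.
Subtract selections that omit an entire group: no sopranos → C(7,6) = 7; no tenors → C(6,6) = 1.
Both groups omitted at once is impossible, so 1716 − 8 = 1708.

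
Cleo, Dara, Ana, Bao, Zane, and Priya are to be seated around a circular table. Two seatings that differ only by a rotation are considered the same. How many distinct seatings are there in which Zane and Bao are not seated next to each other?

72

All circular seatings of 6 people number (5)! = 120.
Those with Zane next to Bao: fuse the pair into one unit and seat 5 units around a circle — 2·(4)! = 48.
Subtracting, 120 − 48 = 72.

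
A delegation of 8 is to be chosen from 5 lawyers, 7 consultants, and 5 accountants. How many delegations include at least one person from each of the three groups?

Total 8-person selections from all 17: C(17,8) = 24310.
Selections missing a whole group: no lawyers → C(12,8) = 495; no consultants → C(10,8) = 45; no accountants → C(12,8) = 495.
Add back selections omitting two groups (i.e. drawn from a single group): C(5,8) + C(7,8) + C(5,8) = 0.
By inclusion–exclusion: 24310 − 1035 + 0 = 23275.

23275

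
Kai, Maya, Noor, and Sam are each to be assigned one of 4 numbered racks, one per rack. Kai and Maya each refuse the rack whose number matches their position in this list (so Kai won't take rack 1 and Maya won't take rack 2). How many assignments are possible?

14

Let Aᵢ (for i ∈ {1, 2}) be the placements that put person i in their forbidden rack. Any j of these fix j positions, leaving (4−j)! ways to fill the rest, and there are C(2,j) ways to pick which j.
By inclusion–exclusion, the number of valid placements is Σ_{j=0}^{2} (−1)^j C(2,j)·(4−j)!.
Computing: 24 − 12 + 2 = 14.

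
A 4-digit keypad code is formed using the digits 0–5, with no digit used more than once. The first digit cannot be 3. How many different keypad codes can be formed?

300

The first digit has 6−1 = 5 choices (anything except 3).
The remaining 3 digits are filled from the other 5 symbols without repetition: 5 × 4 × 3 = 60.
Total: 5 × 60 = 300.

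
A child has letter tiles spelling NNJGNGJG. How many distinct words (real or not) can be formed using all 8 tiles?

560

NNJGNGJG has 8 letters with G appearing 3 times, J appearing twice, and N appearing 3 times.
So there are 8! / (3!·3!·2!) = 560 distinguishable arrangements.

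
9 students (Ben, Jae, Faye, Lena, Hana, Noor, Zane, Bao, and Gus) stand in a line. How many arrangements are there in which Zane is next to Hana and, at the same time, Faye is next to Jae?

20160

Treat {Zane,Hana} as one block (2 orders) and {Faye,Jae} as another (2 orders).
That leaves 7 units to arrange: 2 × 2 × 7! = 4 × 5040 = 20160.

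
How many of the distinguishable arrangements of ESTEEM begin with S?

Fix S in the first position and arrange the remaining 5 letters.
Those 5 letters have E appearing 3 times, giving (5)!/(3!) = 20.

20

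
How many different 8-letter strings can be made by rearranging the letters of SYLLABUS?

The 8 letters of SYLLABUS have repeats: L appearing twice and S appearing twice.
So there are 8! / (2!·2!) = 10080 distinguishable arrangements.

10080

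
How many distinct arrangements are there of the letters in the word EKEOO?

30

Letter multiplicities in EKEOO: E×2, K×1, O×2.
Dividing 5! = 120 by 2!·2! = 4 for the repeated letters gives 30.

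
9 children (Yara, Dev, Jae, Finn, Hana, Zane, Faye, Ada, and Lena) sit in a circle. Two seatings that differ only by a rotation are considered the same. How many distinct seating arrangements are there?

Seat Yara anywhere (absorbing the rotational symmetry), then permute the other 8: (8)! = 40320.

40320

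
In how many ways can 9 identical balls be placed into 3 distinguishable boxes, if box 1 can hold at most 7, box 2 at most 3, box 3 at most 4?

17

Without the upper bounds there are C(11,2) = 55 ways to split 9 among 3 boxes.
Subtract solutions that violate a single cap (substitute x_i' = x_i − (cap_i+1)): x_1 ≥ 8 gives C(3,2) = 3; x_2 ≥ 4 gives C(7,2) = 21; x_3 ≥ 5 gives C(6,2) = 15. Together 39.
Add back pairs where two caps are both exceeded: 0 + 0 + 1 = 1.
By inclusion–exclusion the count is 55 − 39 + 1 = 17.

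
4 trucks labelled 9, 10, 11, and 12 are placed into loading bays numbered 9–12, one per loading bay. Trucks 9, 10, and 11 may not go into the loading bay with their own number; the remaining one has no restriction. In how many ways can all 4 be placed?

11

Let Aᵢ (for i ∈ {9, 10, 11}) be the placements that put truck i in its forbidden loading bay. Any j of these fix j positions, leaving (4−j)! ways to fill the rest, and there are C(3,j) ways to pick which j.
By inclusion–exclusion, the number of valid placements is Σ_{j=0}^{3} (−1)^j C(3,j)·(4−j)!.
Computing: 24 − 18 + 6 − 1 = 11.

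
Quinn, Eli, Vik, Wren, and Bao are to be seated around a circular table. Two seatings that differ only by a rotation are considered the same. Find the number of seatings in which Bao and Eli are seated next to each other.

12

Treat {Bao, Eli} as one unit (2 internal orders) and seat the resulting 4 units around the table: (3)! circular arrangements.
So 2 × (3)! = 2 × 6 = 12.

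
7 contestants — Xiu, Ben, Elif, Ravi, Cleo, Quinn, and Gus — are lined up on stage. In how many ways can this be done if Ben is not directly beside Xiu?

Of the 7! = 5040 arrangements, those with Ben and Xiu adjacent number 2 × 6! = 1440 (treat the pair as a block with 2 internal orders).
Complementary counting: 5040 − 1440 = 3600.

3600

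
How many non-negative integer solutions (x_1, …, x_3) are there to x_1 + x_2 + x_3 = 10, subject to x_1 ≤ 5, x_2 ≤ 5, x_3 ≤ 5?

Ignoring the caps, the number of non-negative solutions to x_1+…+x_3 = 10 is C(12,2) = 66.
Subtract solutions that violate a single cap (substitute x_i' = x_i − (cap_i+1)): x_1 ≥ 6 gives C(6,2) = 15; x_2 ≥ 6 gives C(6,2) = 15; x_3 ≥ 6 gives C(6,2) = 15. Together 45.
No two caps can be exceeded simultaneously, so the pair terms are all 0.
By inclusion–exclusion the count is 66 − 45 + 0 = 21.

21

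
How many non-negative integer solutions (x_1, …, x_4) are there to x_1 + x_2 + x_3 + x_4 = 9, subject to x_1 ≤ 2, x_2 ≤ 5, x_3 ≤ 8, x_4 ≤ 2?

Without the upper bounds there are C(12,3) = 220 ways to split 9 among 4 variables.
Subtract solutions that violate a single cap (substitute x_i' = x_i − (cap_i+1)): x_1 ≥ 3 gives C(9,3) = 84; x_2 ≥ 6 gives C(6,3) = 20; x_3 ≥ 9 gives C(3,3) = 1; x_4 ≥ 3 gives C(9,3) = 84. Together 189.
Add back pairs where two caps are both exceeded: 1 + 0 + 20 + 0 + 1 + 0 = 22.
By inclusion–exclusion the count is 220 − 189 + 22 = 53.

53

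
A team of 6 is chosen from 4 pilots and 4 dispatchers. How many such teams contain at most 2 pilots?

6

Split by how many pilots are chosen (0 through 2).
Sum: C(4,0)·C(4,6) + C(4,1)·C(4,5) + C(4,2)·C(4,4) = 0 + 0 + 6 = 6.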